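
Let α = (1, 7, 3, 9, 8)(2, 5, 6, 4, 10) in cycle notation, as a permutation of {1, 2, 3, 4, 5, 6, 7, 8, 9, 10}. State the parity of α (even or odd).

even

The cycle lengths are 5, 5.
A cycle of length ℓ contributes ℓ−1 transpositions, so α is a product of 4 + 4 = 8 transpositions — even.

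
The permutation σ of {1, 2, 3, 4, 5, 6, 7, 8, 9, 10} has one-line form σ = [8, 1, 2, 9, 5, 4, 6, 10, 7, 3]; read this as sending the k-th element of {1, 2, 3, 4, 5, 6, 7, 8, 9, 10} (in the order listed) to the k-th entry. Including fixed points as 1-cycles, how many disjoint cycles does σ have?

3

The cycle decomposition is (1 8 10 3 2)(4 9 7 6)(5), which has 3 cycles (counting 1-cycles).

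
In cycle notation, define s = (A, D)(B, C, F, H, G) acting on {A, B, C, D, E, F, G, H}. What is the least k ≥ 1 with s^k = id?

The disjoint cycles have lengths 5, 2, 1.
Since disjoint cycles commute, ord(s) = lcm(5, 2) = 10.

10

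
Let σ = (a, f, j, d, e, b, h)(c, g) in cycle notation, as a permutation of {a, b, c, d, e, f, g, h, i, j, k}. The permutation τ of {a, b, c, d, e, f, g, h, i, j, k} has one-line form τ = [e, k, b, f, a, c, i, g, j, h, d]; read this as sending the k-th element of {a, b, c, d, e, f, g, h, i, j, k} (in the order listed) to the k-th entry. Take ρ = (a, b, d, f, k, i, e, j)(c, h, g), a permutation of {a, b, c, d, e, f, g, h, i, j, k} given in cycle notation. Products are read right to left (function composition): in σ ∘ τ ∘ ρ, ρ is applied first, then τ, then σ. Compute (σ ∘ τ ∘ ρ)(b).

j

Chase b: ρ(b) = d; τ(d) = f; σ(f) = j. Hence (σ ∘ τ ∘ ρ)(b) = j.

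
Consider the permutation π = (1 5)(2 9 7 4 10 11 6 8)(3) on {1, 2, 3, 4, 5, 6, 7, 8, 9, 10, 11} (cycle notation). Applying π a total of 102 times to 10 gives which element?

7

10 lies in the 8-cycle (2 9 7 4 10 11 6 8).
Since the cycle has length 8, π^102 acts on it the same as π^6 (102 mod 8 = 6).
Stepping 6 places around the cycle: 10 → 11 → 6 → 8 → 2 → 9 → 7.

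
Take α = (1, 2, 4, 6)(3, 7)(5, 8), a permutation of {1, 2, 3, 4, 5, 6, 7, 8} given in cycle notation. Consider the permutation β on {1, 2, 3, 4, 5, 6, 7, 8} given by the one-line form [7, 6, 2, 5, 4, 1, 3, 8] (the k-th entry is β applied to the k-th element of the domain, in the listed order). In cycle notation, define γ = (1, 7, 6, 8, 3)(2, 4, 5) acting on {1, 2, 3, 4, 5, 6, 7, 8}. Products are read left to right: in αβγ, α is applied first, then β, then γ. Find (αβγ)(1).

8

Apply the permutations in order: α(1) = 2, then β(2) = 6, then γ(6) = 8. So (αβγ)(1) = 8.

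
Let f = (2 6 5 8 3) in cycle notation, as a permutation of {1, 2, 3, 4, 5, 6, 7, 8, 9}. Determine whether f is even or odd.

even

The cycle lengths are 5, 1, 1, 1, 1.
A cycle is odd iff its length is even; f has 0 even-length cycles, so sgn(f) = (−1)^0 and f is even.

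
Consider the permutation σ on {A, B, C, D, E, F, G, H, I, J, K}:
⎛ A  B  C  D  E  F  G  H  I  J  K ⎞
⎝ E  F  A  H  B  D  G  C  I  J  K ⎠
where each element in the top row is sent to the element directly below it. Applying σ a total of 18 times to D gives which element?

E

Tracing D → H → … returns to D after 7 steps, so D lies in a 7-cycle (A E B F D H C).
Powers repeat with period 7 on this cycle, and 18 mod 7 = 4, so σ^18(D) = σ^4(D).
Stepping 4 places around the cycle: D → H → C → A → E.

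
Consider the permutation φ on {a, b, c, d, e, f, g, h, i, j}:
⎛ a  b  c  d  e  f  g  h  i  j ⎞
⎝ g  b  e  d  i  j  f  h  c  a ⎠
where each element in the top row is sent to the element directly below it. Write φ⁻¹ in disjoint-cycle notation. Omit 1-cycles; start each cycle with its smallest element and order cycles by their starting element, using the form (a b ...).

(a j f g)(c i e)

First write φ in disjoint cycles: (a g f j)(c e i).
The inverse reverses every cycle; in canonical form, φ⁻¹ = (a j f g)(c i e).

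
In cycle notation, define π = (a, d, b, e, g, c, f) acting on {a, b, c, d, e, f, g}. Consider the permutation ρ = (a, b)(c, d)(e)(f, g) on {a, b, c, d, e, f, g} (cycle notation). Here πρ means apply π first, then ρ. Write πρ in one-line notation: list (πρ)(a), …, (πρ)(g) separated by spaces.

c e g a f b d

Chase each element through π then ρ: a → d → c; b → e → e; c → f → g; d → b → a; e → g → f; f → a → b; g → c → d.
So πρ in one-line form is c e g a f b d.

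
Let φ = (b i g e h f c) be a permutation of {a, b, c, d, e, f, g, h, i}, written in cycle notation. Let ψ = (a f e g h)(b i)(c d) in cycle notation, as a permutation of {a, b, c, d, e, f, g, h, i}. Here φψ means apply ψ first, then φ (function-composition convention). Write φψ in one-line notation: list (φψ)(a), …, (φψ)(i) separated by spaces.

(φψ)(x) = φ(ψ(x)). Computing each image: φ(ψ(a)) = φ(f) = c, φ(ψ(b)) = φ(i) = g, φ(ψ(c)) = φ(d) = d, φ(ψ(d)) = φ(c) = b, φ(ψ(e)) = φ(g) = e, φ(ψ(f)) = φ(e) = h, φ(ψ(g)) = φ(h) = f, φ(ψ(h)) = φ(a) = a, φ(ψ(i)) = φ(b) = i.
Hence φψ = [c g d b e h f a i].

c g d b e h f a i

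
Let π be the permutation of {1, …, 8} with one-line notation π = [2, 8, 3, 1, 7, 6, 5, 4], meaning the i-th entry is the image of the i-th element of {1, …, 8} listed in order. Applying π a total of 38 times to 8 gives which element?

Tracing 8 → 4 → … returns to 8 after 4 steps, so 8 lies in a 4-cycle (1, 2, 8, 4).
On a 4-cycle, π^4 is the identity, so π^38 = π^2 there (38 ≡ 2 mod 4).
Stepping 2 places around the cycle: 8 → 4 → 1.

1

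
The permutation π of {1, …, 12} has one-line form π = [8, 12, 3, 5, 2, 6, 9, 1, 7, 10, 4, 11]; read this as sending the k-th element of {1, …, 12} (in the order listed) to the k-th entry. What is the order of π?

10

Writing π as disjoint cycles, the cycle lengths are 5, 2, 2, 1, 1, 1.
The order of π is the least common multiple of its cycle lengths: lcm(5, 2, 2) = 10.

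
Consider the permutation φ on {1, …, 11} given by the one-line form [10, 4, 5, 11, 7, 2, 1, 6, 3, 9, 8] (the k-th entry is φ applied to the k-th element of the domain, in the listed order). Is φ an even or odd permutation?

odd

In disjoint-cycle form the cycle lengths are 6, 5.
A cycle is odd iff its length is even; φ has 1 even-length cycle, so sgn(φ) = (−1)^1 and φ is odd.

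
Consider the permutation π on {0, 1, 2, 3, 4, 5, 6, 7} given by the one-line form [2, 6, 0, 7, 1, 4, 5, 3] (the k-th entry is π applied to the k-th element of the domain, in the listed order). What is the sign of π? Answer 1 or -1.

In disjoint-cycle form the cycle lengths are 4, 2, 2.
A cycle of length ℓ contributes ℓ−1 transpositions, so π is a product of 3 + 1 + 1 = 5 transpositions — odd.

-1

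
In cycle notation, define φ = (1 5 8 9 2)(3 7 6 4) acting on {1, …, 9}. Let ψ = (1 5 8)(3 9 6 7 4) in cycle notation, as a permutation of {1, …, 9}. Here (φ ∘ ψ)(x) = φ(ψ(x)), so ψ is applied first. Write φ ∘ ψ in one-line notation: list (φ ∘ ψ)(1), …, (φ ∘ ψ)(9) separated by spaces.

(φ ∘ ψ)(x) = φ(ψ(x)). Computing each image: φ(ψ(1)) = φ(5) = 8, φ(ψ(2)) = φ(2) = 1, φ(ψ(3)) = φ(9) = 2, φ(ψ(4)) = φ(3) = 7, φ(ψ(5)) = φ(8) = 9, φ(ψ(6)) = φ(7) = 6, φ(ψ(7)) = φ(4) = 3, φ(ψ(8)) = φ(1) = 5, φ(ψ(9)) = φ(6) = 4.
Hence φ ∘ ψ = [8 1 2 7 9 6 3 5 4].

8 1 2 7 9 6 3 5 4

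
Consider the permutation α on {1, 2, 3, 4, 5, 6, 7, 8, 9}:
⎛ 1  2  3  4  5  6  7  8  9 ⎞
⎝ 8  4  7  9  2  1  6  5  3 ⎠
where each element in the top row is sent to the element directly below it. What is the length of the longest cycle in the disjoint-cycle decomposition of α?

9

Decomposing into disjoint cycles gives (1, 8, 5, 2, 4, 9, 3, 7, 6); the longest has length 9.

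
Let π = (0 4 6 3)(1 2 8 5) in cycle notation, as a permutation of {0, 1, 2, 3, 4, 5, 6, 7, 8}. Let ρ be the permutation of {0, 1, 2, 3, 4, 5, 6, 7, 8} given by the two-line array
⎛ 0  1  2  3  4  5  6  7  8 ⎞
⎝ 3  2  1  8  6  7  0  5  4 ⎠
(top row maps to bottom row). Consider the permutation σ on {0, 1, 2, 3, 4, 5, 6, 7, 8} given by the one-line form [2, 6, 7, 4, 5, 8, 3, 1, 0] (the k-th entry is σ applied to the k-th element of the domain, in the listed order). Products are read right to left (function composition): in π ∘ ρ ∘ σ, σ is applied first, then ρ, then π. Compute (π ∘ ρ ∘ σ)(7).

Apply the permutations in order: σ(7) = 1, then ρ(1) = 2, then π(2) = 8. So (π ∘ ρ ∘ σ)(7) = 8.

8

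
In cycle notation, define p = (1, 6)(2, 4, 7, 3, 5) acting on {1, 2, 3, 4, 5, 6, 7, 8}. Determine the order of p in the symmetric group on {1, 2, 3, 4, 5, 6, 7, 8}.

10

The cycle type of p is (5, 2, 1).
The order of p is the least common multiple of its cycle lengths: lcm(5, 2) = 10.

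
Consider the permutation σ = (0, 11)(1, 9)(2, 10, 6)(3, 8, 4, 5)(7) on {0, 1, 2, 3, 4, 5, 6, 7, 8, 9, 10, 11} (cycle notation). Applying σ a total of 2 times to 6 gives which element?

6 lies in the 3-cycle (2, 10, 6).
Advancing 2 steps from 6: 6 → 2 → 10.

10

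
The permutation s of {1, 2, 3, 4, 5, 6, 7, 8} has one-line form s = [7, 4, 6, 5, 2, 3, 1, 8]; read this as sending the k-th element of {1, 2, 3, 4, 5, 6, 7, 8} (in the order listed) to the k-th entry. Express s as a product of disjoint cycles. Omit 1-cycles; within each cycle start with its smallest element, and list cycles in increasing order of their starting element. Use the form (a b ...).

(1 7)(2 4 5)(3 6)

From 1: 1 → 7 → 1, closing the cycle (1 7).
Continuing from each remaining unvisited element yields (1 7)(2 4 5)(3 6).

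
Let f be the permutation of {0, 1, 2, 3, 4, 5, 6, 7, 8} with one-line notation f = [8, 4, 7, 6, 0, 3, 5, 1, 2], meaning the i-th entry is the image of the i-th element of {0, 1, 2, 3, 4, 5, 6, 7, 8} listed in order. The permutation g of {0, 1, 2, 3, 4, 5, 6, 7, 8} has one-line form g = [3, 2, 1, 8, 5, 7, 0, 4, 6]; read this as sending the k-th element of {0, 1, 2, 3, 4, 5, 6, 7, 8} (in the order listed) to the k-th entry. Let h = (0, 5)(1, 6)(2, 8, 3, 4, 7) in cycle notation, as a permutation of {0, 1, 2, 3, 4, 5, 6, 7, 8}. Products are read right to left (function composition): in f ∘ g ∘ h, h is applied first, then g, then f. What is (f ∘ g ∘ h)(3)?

3

Chase 3: h(3) = 4; g(4) = 5; f(5) = 3. Hence (f ∘ g ∘ h)(3) = 3.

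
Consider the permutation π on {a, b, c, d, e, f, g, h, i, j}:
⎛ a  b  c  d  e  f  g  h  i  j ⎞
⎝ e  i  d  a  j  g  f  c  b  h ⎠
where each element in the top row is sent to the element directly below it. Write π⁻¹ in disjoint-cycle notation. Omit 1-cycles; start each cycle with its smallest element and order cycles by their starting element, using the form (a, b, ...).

(a, d, c, h, j, e)(b, i)(f, g)

First write π in disjoint cycles: (a, e, j, h, c, d)(b, i)(f, g).
The inverse reverses every cycle; in canonical form, π⁻¹ = (a, d, c, h, j, e)(b, i)(f, g).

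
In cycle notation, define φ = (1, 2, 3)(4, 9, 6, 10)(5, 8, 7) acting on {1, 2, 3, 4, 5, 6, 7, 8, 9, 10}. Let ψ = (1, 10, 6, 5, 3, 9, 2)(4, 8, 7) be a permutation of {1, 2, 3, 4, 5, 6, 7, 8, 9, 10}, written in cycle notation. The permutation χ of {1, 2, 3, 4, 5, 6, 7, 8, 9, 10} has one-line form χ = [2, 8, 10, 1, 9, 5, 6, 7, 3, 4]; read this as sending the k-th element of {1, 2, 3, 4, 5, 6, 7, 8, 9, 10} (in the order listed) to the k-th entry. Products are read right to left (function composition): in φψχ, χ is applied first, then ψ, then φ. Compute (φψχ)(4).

4

Chase 4: χ(4) = 1; ψ(1) = 10; φ(10) = 4. Hence (φψχ)(4) = 4.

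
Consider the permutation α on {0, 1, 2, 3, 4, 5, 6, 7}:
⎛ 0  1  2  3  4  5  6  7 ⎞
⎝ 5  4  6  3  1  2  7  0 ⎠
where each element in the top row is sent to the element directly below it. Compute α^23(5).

7

Tracing 5 → 2 → … returns to 5 after 5 steps, so 5 lies in a 5-cycle (0 5 2 6 7).
On a 5-cycle, α^5 is the identity, so α^23 = α^3 there (23 ≡ 3 mod 5).
Stepping 3 places around the cycle: 5 → 2 → 6 → 7.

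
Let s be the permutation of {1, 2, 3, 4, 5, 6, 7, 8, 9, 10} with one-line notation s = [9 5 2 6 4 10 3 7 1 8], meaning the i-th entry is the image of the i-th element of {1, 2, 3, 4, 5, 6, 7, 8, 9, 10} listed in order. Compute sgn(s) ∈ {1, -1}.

In disjoint-cycle form the cycle lengths are 8, 2.
A cycle of length ℓ contributes ℓ−1 transpositions, so s is a product of 7 + 1 = 8 transpositions — even.

1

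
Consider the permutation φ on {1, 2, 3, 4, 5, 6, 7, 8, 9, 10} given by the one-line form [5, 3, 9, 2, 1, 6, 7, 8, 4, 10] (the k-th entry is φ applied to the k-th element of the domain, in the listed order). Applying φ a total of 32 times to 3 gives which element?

3

Tracing 3 → 9 → … returns to 3 after 4 steps, so 3 lies in a 4-cycle (2 3 9 4).
Since the cycle has length 4, φ^32 acts on it the same as φ^0 (32 mod 4 = 0).
So φ^32(3) = 3.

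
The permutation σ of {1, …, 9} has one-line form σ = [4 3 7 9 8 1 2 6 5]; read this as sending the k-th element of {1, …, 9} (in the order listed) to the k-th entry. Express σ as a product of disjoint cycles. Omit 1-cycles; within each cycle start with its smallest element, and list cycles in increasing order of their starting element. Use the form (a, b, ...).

Iterating σ from 1 gives 1 → 4 → 9 → 5 → 8 → 6 → 1; that is the 6-cycle (1, 4, 9, 5, 8, 6).
Repeating from the next unused element and collecting all non-trivial cycles gives (1, 4, 9, 5, 8, 6)(2, 3, 7).

(1, 4, 9, 5, 8, 6)(2, 3, 7)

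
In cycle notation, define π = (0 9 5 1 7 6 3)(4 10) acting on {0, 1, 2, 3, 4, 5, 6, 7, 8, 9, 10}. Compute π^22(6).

6 lies in the 7-cycle (0 9 5 1 7 6 3).
Since the cycle has length 7, π^22 acts on it the same as π^1 (22 mod 7 = 1).
Advancing 1 step from 6: 6 → 3.

3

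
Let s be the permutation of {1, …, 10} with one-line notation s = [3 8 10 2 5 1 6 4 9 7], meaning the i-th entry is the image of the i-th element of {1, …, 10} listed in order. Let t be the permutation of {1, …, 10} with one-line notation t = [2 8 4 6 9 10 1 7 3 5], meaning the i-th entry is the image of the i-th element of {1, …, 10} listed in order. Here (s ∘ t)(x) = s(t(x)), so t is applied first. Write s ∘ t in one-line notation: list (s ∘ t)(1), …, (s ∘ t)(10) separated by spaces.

(s ∘ t)(x) = s(t(x)). Computing each image: s(t(1)) = s(2) = 8, s(t(2)) = s(8) = 4, s(t(3)) = s(4) = 2, s(t(4)) = s(6) = 1, s(t(5)) = s(9) = 9, s(t(6)) = s(10) = 7, s(t(7)) = s(1) = 3, s(t(8)) = s(7) = 6, s(t(9)) = s(3) = 10, s(t(10)) = s(5) = 5.
Hence s ∘ t = [8 4 2 1 9 7 3 6 10 5].

8 4 2 1 9 7 3 6 10 5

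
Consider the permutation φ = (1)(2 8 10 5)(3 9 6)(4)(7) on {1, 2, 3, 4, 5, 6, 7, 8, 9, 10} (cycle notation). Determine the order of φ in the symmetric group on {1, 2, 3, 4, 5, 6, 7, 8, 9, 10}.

12

The disjoint cycles have lengths 4, 3, 1, 1, 1.
The order is lcm(4, 3) = 12.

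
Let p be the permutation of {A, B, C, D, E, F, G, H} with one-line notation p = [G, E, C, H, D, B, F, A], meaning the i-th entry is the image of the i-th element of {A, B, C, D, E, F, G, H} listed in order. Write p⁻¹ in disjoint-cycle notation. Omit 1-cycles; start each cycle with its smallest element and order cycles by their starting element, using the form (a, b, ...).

(A, H, D, E, B, F, G)

The cycle decomposition of p is (A, G, F, B, E, D, H).
The inverse reverses every cycle; in canonical form, p⁻¹ = (A, H, D, E, B, F, G).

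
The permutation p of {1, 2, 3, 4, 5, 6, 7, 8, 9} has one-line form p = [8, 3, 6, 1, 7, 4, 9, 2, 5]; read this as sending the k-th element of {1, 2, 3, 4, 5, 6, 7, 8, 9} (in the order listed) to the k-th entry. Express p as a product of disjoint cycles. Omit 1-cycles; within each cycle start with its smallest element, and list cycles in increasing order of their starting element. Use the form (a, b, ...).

(1, 8, 2, 3, 6, 4)(5, 7, 9)

Iterating p from 1 gives 1 → 8 → 2 → 3 → 6 → 4 → 1; that is the 6-cycle (1, 8, 2, 3, 6, 4).
Continuing from each remaining unvisited element yields (1, 8, 2, 3, 6, 4)(5, 7, 9).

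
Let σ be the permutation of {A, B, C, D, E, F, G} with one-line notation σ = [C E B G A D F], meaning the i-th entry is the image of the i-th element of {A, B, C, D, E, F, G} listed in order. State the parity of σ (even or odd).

odd

In disjoint-cycle form the cycle lengths are 4, 3.
A cycle is odd iff its length is even; σ has 1 even-length cycle, so sgn(σ) = (−1)^1 and σ is odd.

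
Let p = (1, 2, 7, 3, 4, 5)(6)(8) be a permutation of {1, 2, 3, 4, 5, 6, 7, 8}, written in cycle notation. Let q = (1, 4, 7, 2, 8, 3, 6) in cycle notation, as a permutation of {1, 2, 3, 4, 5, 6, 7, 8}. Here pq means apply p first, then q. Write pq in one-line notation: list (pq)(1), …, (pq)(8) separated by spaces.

8 2 7 5 4 1 6 3

For each element, apply p then q: 1 → 2 → 8; 2 → 7 → 2; 3 → 4 → 7; 4 → 5 → 5; 5 → 1 → 4; 6 → 6 → 1; 7 → 3 → 6; 8 → 8 → 3.
So pq in one-line form is 8 2 7 5 4 1 6 3.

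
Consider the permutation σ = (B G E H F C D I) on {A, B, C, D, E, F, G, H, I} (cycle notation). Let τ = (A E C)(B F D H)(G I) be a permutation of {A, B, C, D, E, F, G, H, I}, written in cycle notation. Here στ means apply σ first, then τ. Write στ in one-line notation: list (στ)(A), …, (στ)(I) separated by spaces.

E I H G B A C D F

(στ)(x) = τ(σ(x)). Computing each image: τ(σ(A)) = τ(A) = E, τ(σ(B)) = τ(G) = I, τ(σ(C)) = τ(D) = H, τ(σ(D)) = τ(I) = G, τ(σ(E)) = τ(H) = B, τ(σ(F)) = τ(C) = A, τ(σ(G)) = τ(E) = C, τ(σ(H)) = τ(F) = D, τ(σ(I)) = τ(B) = F.
Hence στ = [E I H G B A C D F].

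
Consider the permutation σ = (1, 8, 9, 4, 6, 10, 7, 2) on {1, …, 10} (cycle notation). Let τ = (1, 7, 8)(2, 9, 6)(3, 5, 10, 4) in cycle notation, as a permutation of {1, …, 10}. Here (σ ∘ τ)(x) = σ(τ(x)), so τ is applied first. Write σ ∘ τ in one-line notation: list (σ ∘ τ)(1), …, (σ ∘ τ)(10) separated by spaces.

2 4 5 3 7 1 9 8 10 6

For each element, apply τ then σ: 1 → 7 → 2; 2 → 9 → 4; 3 → 5 → 5; 4 → 3 → 3; 5 → 10 → 7; 6 → 2 → 1; 7 → 8 → 9; 8 → 1 → 8; 9 → 6 → 10; 10 → 4 → 6.
So σ ∘ τ in one-line form is 2 4 5 3 7 1 9 8 10 6.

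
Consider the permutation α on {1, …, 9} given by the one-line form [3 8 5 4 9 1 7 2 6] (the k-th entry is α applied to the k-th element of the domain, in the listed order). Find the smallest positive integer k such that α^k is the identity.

10

The disjoint-cycle form of α has cycle lengths 5, 2, 1, 1.
Since disjoint cycles commute, ord(α) = lcm(5, 2) = 10.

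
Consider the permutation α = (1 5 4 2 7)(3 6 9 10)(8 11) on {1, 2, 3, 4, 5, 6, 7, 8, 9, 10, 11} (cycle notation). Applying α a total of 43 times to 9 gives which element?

9 lies in the 4-cycle (3 6 9 10).
Since the cycle has length 4, α^43 acts on it the same as α^3 (43 mod 4 = 3).
Advancing 3 steps from 9: 9 → 10 → 3 → 6.

6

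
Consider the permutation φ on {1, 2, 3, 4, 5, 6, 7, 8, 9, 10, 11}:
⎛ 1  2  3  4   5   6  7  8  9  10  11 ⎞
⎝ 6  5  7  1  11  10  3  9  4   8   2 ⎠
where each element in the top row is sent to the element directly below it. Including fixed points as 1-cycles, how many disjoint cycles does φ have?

3

The cycle decomposition is (1, 6, 10, 8, 9, 4)(2, 5, 11)(3, 7), which has 3 cycles (counting 1-cycles).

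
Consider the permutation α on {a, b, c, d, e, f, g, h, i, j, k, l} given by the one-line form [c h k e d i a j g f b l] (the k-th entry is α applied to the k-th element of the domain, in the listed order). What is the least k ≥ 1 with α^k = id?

The disjoint-cycle form of α has cycle lengths 9, 2, 1.
Since disjoint cycles commute, ord(α) = lcm(9, 2) = 18.

18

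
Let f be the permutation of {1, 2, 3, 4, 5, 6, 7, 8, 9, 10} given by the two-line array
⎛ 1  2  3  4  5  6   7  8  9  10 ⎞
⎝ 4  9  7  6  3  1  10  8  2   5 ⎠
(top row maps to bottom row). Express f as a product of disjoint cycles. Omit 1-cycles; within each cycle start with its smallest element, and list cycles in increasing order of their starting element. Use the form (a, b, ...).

(1, 4, 6)(2, 9)(3, 7, 10, 5)

Start at 1 and follow images: 1 → 4 → 6 → 1, giving the cycle (1, 4, 6).
Continuing from each remaining unvisited element yields (1, 4, 6)(2, 9)(3, 7, 10, 5).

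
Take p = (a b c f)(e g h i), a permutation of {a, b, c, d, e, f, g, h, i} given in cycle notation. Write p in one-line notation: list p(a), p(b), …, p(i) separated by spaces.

b c f d g a h i e

Reading each image from the cycles: a↦b, b↦c, c↦f, d↦d, e↦g, f↦a, g↦h, h↦i, i↦e.
Listing these in domain order gives b c f d g a h i e.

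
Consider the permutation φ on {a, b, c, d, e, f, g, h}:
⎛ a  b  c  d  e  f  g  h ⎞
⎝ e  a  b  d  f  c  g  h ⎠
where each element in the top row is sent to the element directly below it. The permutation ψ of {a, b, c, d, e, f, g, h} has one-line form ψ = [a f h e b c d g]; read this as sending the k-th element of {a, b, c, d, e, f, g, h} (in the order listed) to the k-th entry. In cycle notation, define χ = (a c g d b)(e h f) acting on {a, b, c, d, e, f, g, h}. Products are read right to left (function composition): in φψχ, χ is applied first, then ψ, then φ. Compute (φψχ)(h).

b

(φψχ)(h) = φ(ψ(χ(h))). χ(h) = f, then ψ(f) = c, then φ(c) = b, so the result is b.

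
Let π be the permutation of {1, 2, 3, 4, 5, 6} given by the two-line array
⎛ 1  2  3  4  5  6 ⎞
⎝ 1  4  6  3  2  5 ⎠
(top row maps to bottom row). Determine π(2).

4

The entry below 2 in the array is 4, so π(2) = 4.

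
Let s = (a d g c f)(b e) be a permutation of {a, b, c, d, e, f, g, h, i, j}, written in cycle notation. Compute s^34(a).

a lies in the 5-cycle (a d g c f).
Powers repeat with period 5 on this cycle, and 34 mod 5 = 4, so s^34(a) = s^4(a).
Stepping 4 places around the cycle: a → d → g → c → f.

f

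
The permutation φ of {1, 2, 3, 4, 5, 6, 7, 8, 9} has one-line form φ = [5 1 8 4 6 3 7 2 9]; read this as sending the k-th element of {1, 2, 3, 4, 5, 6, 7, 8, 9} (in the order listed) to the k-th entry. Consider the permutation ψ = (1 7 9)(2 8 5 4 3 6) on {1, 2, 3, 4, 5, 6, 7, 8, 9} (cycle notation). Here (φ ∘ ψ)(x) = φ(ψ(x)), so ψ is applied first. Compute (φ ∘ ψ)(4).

(φ ∘ ψ)(4) = φ(ψ(4)). ψ(4) = 3, then φ(3) = 8. So (φ ∘ ψ)(4) = 8.

8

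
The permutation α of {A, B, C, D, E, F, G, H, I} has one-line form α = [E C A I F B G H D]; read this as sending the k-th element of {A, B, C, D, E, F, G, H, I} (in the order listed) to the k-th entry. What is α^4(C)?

Tracing C → A → … returns to C after 5 steps, so C lies in a 5-cycle (A, E, F, B, C).
Stepping 4 places around the cycle: C → A → E → F → B.

B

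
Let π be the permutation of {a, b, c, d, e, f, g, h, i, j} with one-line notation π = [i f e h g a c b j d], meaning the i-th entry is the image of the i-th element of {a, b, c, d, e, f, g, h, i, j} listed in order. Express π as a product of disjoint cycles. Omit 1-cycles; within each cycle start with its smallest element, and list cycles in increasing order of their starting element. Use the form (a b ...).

(a i j d h b f)(c e g)

Start at a and follow images: a → i → j → d → h → b → f → a, giving the cycle (a i j d h b f).
Continuing from each remaining unvisited element yields (a i j d h b f)(c e g).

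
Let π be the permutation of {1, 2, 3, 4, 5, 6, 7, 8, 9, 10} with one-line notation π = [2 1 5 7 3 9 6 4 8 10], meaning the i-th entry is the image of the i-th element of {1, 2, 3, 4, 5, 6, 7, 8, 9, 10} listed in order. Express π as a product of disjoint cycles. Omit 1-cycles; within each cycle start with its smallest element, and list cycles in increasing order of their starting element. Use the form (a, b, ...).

(1, 2)(3, 5)(4, 7, 6, 9, 8)

Start at 1 and follow images: 1 → 2 → 1, giving the cycle (1, 2).
Continuing from each remaining unvisited element yields (1, 2)(3, 5)(4, 7, 6, 9, 8).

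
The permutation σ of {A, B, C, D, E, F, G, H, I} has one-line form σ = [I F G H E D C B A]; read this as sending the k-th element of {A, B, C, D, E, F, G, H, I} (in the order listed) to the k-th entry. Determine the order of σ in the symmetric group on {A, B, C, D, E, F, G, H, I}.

The disjoint-cycle form of σ has cycle lengths 4, 2, 2, 1.
The order of σ is the least common multiple of its cycle lengths: lcm(4, 2, 2) = 4.

4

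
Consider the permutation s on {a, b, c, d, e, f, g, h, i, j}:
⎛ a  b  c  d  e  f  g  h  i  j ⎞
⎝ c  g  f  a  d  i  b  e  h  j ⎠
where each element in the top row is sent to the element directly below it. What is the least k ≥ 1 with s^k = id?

14

Writing s as disjoint cycles, the cycle lengths are 7, 2, 1.
The order is lcm(7, 2) = 14.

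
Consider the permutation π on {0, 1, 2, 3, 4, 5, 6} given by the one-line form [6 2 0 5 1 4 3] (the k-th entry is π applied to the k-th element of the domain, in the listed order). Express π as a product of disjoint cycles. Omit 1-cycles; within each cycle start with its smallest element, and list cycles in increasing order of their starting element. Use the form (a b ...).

(0 6 3 5 4 1 2)

Iterating π from 0 gives 0 → 6 → 3 → 5 → 4 → 1 → 2 → 0; that is the 7-cycle (0 6 3 5 4 1 2).
Repeating from the next unused element and collecting all non-trivial cycles gives (0 6 3 5 4 1 2).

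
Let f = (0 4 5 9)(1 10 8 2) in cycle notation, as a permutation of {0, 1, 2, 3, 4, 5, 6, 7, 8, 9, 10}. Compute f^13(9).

9 lies in the 4-cycle (0 4 5 9).
Powers repeat with period 4 on this cycle, and 13 mod 4 = 1, so f^13(9) = f^1(9).
Stepping 1 place around the cycle: 9 → 0.

0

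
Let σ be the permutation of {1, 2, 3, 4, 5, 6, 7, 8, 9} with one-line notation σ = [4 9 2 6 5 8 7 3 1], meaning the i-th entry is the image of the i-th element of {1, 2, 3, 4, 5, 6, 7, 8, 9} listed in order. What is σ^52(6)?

Tracing 6 → 8 → … returns to 6 after 7 steps, so 6 lies in a 7-cycle (1, 4, 6, 8, 3, 2, 9).
On a 7-cycle, σ^7 is the identity, so σ^52 = σ^3 there (52 ≡ 3 mod 7).
Advancing 3 steps from 6: 6 → 8 → 3 → 2.

2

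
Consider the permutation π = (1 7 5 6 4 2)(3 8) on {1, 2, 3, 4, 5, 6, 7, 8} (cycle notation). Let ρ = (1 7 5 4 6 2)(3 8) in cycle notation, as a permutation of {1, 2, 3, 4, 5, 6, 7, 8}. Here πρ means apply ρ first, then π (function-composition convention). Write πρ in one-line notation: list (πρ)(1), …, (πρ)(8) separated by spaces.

5 7 3 4 2 1 6 8

Chase each element through ρ then π: 1 → 7 → 5; 2 → 1 → 7; 3 → 8 → 3; 4 → 6 → 4; 5 → 4 → 2; 6 → 2 → 1; 7 → 5 → 6; 8 → 3 → 8.
So πρ in one-line form is 5 7 3 4 2 1 6 8.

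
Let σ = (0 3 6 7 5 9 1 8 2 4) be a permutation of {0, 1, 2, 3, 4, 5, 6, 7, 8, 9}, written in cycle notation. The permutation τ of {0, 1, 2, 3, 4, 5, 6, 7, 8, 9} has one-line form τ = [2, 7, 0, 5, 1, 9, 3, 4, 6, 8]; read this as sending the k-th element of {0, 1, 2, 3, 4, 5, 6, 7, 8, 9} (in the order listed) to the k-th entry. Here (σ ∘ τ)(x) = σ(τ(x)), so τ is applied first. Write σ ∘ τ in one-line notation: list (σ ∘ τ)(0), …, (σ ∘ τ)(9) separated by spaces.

4 5 3 9 8 1 6 0 7 2

(σ ∘ τ)(x) = σ(τ(x)). Computing each image: σ(τ(0)) = σ(2) = 4, σ(τ(1)) = σ(7) = 5, σ(τ(2)) = σ(0) = 3, σ(τ(3)) = σ(5) = 9, σ(τ(4)) = σ(1) = 8, σ(τ(5)) = σ(9) = 1, σ(τ(6)) = σ(3) = 6, σ(τ(7)) = σ(4) = 0, σ(τ(8)) = σ(6) = 7, σ(τ(9)) = σ(8) = 2.
Hence σ ∘ τ = [4 5 3 9 8 1 6 0 7 2].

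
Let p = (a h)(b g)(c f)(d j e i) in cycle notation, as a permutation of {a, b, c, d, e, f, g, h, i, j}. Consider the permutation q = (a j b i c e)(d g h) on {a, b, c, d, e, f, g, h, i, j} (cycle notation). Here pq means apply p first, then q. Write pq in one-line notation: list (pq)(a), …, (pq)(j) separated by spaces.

(pq)(x) = q(p(x)). Computing each image: q(p(a)) = q(h) = d, q(p(b)) = q(g) = h, q(p(c)) = q(f) = f, q(p(d)) = q(j) = b, q(p(e)) = q(i) = c, q(p(f)) = q(c) = e, q(p(g)) = q(b) = i, q(p(h)) = q(a) = j, q(p(i)) = q(d) = g, q(p(j)) = q(e) = a.
Hence pq = [d h f b c e i j g a].

d h f b c e i j g a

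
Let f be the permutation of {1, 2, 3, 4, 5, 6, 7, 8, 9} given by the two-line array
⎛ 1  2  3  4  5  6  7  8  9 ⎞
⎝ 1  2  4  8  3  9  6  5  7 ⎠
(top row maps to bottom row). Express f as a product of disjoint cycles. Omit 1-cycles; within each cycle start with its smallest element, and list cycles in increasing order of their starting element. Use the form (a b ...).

(3 4 8 5)(6 9 7)

Start at 3 and follow images: 3 → 4 → 8 → 5 → 3, giving the cycle (3 4 8 5).
Repeating from the next unused element and collecting all non-trivial cycles gives (3 4 8 5)(6 9 7).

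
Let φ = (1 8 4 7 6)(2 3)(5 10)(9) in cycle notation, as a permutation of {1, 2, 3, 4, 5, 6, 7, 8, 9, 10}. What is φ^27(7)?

1

7 lies in the 5-cycle (1 8 4 7 6).
Powers repeat with period 5 on this cycle, and 27 mod 5 = 2, so φ^27(7) = φ^2(7).
Advancing 2 steps from 7: 7 → 6 → 1.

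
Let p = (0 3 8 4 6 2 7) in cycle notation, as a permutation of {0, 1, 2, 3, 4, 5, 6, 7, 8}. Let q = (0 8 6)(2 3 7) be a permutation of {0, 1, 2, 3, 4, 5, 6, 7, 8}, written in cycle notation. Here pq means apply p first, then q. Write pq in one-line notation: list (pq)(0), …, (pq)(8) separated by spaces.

7 1 2 6 0 5 3 8 4

Chase each element through p then q: 0 → 3 → 7; 1 → 1 → 1; 2 → 7 → 2; 3 → 8 → 6; 4 → 6 → 0; 5 → 5 → 5; 6 → 2 → 3; 7 → 0 → 8; 8 → 4 → 4.
Collecting the images, pq = [7 1 2 6 0 5 3 8 4].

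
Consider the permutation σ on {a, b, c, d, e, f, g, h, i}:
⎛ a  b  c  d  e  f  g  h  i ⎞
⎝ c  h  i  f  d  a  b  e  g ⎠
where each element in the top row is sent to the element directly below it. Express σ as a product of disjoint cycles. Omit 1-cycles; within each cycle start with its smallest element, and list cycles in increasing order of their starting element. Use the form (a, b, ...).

Iterating σ from a gives a → c → i → g → b → h → e → d → f → a; that is the 9-cycle (a, c, i, g, b, h, e, d, f).
Repeating from the next unused element and collecting all non-trivial cycles gives (a, c, i, g, b, h, e, d, f).

(a, c, i, g, b, h, e, d, f)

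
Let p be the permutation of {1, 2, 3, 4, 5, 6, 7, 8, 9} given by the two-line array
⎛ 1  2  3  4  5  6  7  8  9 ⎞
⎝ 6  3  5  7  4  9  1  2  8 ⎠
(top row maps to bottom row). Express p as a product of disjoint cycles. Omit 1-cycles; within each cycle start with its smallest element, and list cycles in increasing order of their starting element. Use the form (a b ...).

Iterating p from 1 gives 1 → 6 → 9 → 8 → 2 → 3 → 5 → 4 → 7 → 1; that is the 9-cycle (1 6 9 8 2 3 5 4 7).
Repeating from the next unused element and collecting all non-trivial cycles gives (1 6 9 8 2 3 5 4 7).

(1 6 9 8 2 3 5 4 7)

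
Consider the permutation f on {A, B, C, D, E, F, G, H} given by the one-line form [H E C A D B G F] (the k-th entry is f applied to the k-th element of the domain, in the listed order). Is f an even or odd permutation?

In disjoint-cycle form the cycle lengths are 6, 1, 1.
A cycle is odd iff its length is even; f has 1 even-length cycle, so sgn(f) = (−1)^1 and f is odd.

odd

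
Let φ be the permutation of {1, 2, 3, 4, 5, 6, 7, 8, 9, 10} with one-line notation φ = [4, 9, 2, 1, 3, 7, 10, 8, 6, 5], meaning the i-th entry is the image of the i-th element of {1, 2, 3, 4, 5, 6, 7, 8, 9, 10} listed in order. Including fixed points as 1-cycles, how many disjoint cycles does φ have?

3

The cycle decomposition is (1 4)(2 9 6 7 10 5 3)(8), which has 3 cycles (counting 1-cycles).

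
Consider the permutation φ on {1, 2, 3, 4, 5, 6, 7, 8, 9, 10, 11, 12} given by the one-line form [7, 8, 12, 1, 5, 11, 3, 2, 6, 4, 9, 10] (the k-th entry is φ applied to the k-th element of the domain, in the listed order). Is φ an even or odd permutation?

even

In disjoint-cycle form the cycle lengths are 6, 3, 2, 1.
A cycle is odd iff its length is even; φ has 2 even-length cycles, so sgn(φ) = (−1)^2 and φ is even.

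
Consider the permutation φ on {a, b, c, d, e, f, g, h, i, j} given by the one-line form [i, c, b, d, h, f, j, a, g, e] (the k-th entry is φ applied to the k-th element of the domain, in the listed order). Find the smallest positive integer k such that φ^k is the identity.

Decomposing into disjoint cycles gives cycle lengths 6, 2, 1, 1.
Since disjoint cycles commute, ord(φ) = lcm(6, 2) = 6.

6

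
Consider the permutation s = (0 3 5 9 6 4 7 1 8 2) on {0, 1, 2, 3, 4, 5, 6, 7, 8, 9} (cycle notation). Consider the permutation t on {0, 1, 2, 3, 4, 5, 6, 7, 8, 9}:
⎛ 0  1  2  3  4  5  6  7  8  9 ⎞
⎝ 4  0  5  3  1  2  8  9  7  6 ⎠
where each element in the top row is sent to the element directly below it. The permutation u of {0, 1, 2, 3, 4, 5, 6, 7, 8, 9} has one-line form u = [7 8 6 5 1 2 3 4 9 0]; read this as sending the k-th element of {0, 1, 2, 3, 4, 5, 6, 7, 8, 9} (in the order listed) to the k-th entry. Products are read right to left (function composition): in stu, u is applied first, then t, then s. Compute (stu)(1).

(stu)(1) = s(t(u(1))). u(1) = 8, then t(8) = 7, then s(7) = 1, so the result is 1.

1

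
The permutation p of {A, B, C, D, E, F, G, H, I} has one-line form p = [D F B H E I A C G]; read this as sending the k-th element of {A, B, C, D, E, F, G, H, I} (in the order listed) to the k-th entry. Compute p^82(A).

Tracing A → D → … returns to A after 8 steps, so A lies in an 8-cycle (A, D, H, C, B, F, I, G).
Powers repeat with period 8 on this cycle, and 82 mod 8 = 2, so p^82(A) = p^2(A).
Stepping 2 places around the cycle: A → D → H.

H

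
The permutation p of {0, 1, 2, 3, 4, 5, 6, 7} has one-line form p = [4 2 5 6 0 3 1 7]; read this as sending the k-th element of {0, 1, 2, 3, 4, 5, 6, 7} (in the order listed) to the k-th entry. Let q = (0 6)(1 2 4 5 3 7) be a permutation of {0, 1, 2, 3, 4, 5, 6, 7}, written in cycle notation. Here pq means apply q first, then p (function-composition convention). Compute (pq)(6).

(pq)(6) = p(q(6)). q(6) = 0, then p(0) = 4. So (pq)(6) = 4.

4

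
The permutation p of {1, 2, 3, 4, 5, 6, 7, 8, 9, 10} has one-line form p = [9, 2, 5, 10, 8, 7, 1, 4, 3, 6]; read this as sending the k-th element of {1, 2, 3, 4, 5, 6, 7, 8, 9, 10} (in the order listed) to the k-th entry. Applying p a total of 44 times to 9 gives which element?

1

Tracing 9 → 3 → … returns to 9 after 9 steps, so 9 lies in a 9-cycle (1 9 3 5 8 4 10 6 7).
On a 9-cycle, p^9 is the identity, so p^44 = p^8 there (44 ≡ 8 mod 9).
Advancing 8 steps from 9: 9 → 3 → 5 → 8 → 4 → 10 → 6 → 7 → 1.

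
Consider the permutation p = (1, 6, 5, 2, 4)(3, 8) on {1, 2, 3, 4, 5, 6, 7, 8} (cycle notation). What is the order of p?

10

The cycle type of p is (5, 2, 1).
The order is lcm(5, 2) = 10.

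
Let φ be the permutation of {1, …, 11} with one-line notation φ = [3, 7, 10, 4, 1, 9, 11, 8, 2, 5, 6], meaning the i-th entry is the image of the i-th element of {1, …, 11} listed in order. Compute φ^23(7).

9

Tracing 7 → 11 → … returns to 7 after 5 steps, so 7 lies in a 5-cycle (2 7 11 6 9).
Since the cycle has length 5, φ^23 acts on it the same as φ^3 (23 mod 5 = 3).
Advancing 3 steps from 7: 7 → 11 → 6 → 9.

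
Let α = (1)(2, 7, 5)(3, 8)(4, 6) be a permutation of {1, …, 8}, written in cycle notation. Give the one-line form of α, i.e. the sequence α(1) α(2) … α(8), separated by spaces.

1 7 8 6 2 4 5 3

Image by image: 1↦1, 2↦7, 3↦8, 4↦6, 5↦2, 6↦4, 7↦5, 8↦3.
Listing these in domain order gives 1 7 8 6 2 4 5 3.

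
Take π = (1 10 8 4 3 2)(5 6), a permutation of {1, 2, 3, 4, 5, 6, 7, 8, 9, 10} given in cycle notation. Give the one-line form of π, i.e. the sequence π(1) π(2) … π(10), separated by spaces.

Image by image: 1↦10, 2↦1, 3↦2, 4↦3, 5↦6, 6↦5, 7↦7, 8↦4, 9↦9, 10↦8.
So the one-line form is 10 1 2 3 6 5 7 4 9 8.

10 1 2 3 6 5 7 4 9 8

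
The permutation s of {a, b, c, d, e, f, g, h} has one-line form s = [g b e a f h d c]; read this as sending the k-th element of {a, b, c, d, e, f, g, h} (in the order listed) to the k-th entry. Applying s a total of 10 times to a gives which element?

g

Tracing a → g → … returns to a after 3 steps, so a lies in a 3-cycle (a g d).
Powers repeat with period 3 on this cycle, and 10 mod 3 = 1, so s^10(a) = s^1(a).
Advancing 1 step from a: a → g.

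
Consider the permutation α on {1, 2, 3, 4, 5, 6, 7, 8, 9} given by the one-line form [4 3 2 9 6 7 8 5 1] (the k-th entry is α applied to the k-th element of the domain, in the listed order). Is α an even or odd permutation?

even

In disjoint-cycle form the cycle lengths are 4, 3, 2.
A cycle is odd iff its length is even; α has 2 even-length cycles, so sgn(α) = (−1)^2 and α is even.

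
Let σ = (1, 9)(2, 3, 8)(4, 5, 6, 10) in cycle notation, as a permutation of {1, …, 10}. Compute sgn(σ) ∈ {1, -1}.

The cycle lengths are 4, 3, 2, 1.
A cycle of length ℓ contributes ℓ−1 transpositions, so σ is a product of 3 + 2 + 1 = 6 transpositions — even.

1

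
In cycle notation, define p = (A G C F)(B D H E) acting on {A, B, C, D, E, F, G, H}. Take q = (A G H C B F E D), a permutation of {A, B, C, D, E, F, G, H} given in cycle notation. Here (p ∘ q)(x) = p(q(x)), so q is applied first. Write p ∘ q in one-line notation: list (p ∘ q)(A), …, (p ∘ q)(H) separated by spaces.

C A D G H B E F

(p ∘ q)(x) = p(q(x)). Computing each image: p(q(A)) = p(G) = C, p(q(B)) = p(F) = A, p(q(C)) = p(B) = D, p(q(D)) = p(A) = G, p(q(E)) = p(D) = H, p(q(F)) = p(E) = B, p(q(G)) = p(H) = E, p(q(H)) = p(C) = F.
Hence p ∘ q = [C A D G H B E F].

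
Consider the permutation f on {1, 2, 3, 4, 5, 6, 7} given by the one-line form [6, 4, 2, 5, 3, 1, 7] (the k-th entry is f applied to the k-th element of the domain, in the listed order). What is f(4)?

4 is element number 4 of the domain, and entry number 4 of the one-line form is 5, so f(4) = 5.

5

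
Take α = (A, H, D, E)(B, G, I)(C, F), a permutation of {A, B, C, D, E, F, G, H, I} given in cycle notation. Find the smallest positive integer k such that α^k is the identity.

The cycle type of α is (4, 3, 2).
The order of α is the least common multiple of its cycle lengths: lcm(4, 3, 2) = 12.

12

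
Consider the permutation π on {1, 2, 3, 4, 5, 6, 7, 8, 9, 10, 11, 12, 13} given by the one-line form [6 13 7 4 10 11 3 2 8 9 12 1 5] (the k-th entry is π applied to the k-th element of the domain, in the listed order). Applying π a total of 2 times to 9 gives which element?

2

Tracing 9 → 8 → … returns to 9 after 6 steps, so 9 lies in a 6-cycle (2 13 5 10 9 8).
Stepping 2 places around the cycle: 9 → 8 → 2.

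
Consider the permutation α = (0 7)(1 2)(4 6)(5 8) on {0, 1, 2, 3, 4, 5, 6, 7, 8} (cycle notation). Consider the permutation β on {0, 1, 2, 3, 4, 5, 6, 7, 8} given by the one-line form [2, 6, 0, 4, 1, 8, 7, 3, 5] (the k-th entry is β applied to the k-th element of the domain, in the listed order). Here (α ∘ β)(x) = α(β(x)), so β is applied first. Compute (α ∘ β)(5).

5

First apply β: β(5) = 8, then α(8) = 5. Thus (α ∘ β)(5) = 5.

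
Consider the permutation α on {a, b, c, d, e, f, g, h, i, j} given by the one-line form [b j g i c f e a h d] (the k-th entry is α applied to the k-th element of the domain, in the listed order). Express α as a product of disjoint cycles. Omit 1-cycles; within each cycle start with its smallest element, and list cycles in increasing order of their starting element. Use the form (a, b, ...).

Iterating α from a gives a → b → j → d → i → h → a; that is the 6-cycle (a, b, j, d, i, h).
Repeating from the next unused element and collecting all non-trivial cycles gives (a, b, j, d, i, h)(c, g, e).

(a, b, j, d, i, h)(c, g, e)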